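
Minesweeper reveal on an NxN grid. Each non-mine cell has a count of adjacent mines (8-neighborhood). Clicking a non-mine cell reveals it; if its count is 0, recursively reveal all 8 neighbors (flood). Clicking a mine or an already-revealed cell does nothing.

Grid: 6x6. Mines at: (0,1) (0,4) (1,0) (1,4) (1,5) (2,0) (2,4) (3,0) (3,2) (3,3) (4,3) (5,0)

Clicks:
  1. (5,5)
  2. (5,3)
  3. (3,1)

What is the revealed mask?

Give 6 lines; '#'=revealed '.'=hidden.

Click 1 (5,5) count=0: revealed 6 new [(3,4) (3,5) (4,4) (4,5) (5,4) (5,5)] -> total=6
Click 2 (5,3) count=1: revealed 1 new [(5,3)] -> total=7
Click 3 (3,1) count=3: revealed 1 new [(3,1)] -> total=8

Answer: ......
......
......
.#..##
....##
...###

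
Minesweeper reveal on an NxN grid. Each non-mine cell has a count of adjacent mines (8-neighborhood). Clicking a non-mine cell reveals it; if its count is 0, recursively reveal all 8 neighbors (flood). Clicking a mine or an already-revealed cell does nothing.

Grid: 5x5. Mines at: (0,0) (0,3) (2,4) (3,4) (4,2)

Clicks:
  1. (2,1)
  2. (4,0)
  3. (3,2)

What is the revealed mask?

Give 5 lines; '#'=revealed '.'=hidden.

Answer: .....
####.
####.
####.
##...

Derivation:
Click 1 (2,1) count=0: revealed 14 new [(1,0) (1,1) (1,2) (1,3) (2,0) (2,1) (2,2) (2,3) (3,0) (3,1) (3,2) (3,3) (4,0) (4,1)] -> total=14
Click 2 (4,0) count=0: revealed 0 new [(none)] -> total=14
Click 3 (3,2) count=1: revealed 0 new [(none)] -> total=14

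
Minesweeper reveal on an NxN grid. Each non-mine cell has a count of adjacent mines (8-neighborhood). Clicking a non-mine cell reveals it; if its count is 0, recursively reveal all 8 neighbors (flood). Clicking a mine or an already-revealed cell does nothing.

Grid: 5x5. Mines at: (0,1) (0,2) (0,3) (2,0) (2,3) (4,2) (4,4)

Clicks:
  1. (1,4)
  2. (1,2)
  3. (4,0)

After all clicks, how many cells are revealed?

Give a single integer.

Click 1 (1,4) count=2: revealed 1 new [(1,4)] -> total=1
Click 2 (1,2) count=4: revealed 1 new [(1,2)] -> total=2
Click 3 (4,0) count=0: revealed 4 new [(3,0) (3,1) (4,0) (4,1)] -> total=6

Answer: 6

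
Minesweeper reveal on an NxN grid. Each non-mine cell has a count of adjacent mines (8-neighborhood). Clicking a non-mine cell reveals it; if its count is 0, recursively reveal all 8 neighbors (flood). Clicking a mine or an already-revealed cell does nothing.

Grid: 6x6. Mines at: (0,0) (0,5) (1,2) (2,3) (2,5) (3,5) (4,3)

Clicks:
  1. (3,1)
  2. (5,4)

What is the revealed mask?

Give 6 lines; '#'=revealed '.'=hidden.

Click 1 (3,1) count=0: revealed 14 new [(1,0) (1,1) (2,0) (2,1) (2,2) (3,0) (3,1) (3,2) (4,0) (4,1) (4,2) (5,0) (5,1) (5,2)] -> total=14
Click 2 (5,4) count=1: revealed 1 new [(5,4)] -> total=15

Answer: ......
##....
###...
###...
###...
###.#.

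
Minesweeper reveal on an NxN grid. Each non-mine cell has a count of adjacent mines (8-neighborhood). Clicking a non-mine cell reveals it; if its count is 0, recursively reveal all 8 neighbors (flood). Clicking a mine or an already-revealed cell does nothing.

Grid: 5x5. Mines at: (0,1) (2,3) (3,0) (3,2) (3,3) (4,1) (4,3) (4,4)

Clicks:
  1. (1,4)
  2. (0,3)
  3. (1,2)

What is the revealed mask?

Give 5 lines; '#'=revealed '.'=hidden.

Answer: ..###
..###
.....
.....
.....

Derivation:
Click 1 (1,4) count=1: revealed 1 new [(1,4)] -> total=1
Click 2 (0,3) count=0: revealed 5 new [(0,2) (0,3) (0,4) (1,2) (1,3)] -> total=6
Click 3 (1,2) count=2: revealed 0 new [(none)] -> total=6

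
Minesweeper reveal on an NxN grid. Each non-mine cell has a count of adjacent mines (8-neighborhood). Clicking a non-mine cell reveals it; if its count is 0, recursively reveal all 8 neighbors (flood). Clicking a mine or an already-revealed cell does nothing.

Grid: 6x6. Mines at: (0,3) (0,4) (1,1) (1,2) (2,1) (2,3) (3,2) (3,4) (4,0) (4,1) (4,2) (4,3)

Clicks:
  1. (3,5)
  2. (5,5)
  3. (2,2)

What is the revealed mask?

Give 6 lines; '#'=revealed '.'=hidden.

Click 1 (3,5) count=1: revealed 1 new [(3,5)] -> total=1
Click 2 (5,5) count=0: revealed 4 new [(4,4) (4,5) (5,4) (5,5)] -> total=5
Click 3 (2,2) count=5: revealed 1 new [(2,2)] -> total=6

Answer: ......
......
..#...
.....#
....##
....##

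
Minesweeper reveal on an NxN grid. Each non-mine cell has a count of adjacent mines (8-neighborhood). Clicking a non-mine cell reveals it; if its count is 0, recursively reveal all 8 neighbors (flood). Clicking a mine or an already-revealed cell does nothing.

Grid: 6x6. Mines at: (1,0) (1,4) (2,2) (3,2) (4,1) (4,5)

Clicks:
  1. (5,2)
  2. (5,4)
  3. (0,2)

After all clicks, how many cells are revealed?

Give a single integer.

Answer: 8

Derivation:
Click 1 (5,2) count=1: revealed 1 new [(5,2)] -> total=1
Click 2 (5,4) count=1: revealed 1 new [(5,4)] -> total=2
Click 3 (0,2) count=0: revealed 6 new [(0,1) (0,2) (0,3) (1,1) (1,2) (1,3)] -> total=8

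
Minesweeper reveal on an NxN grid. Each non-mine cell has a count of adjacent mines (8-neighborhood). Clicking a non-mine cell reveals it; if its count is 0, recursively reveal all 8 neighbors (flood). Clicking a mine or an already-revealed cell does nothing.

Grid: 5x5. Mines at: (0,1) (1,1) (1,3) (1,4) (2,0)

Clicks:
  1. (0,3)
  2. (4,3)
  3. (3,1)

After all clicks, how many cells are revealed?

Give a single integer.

Answer: 15

Derivation:
Click 1 (0,3) count=2: revealed 1 new [(0,3)] -> total=1
Click 2 (4,3) count=0: revealed 14 new [(2,1) (2,2) (2,3) (2,4) (3,0) (3,1) (3,2) (3,3) (3,4) (4,0) (4,1) (4,2) (4,3) (4,4)] -> total=15
Click 3 (3,1) count=1: revealed 0 new [(none)] -> total=15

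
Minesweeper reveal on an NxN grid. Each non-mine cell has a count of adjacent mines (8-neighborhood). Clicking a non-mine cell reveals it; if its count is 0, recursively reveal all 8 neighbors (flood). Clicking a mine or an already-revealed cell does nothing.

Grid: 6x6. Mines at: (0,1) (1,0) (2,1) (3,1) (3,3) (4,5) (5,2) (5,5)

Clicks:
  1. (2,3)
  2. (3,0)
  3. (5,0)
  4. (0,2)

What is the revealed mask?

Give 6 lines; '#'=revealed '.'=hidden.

Answer: ..#...
......
...#..
#.....
##....
##....

Derivation:
Click 1 (2,3) count=1: revealed 1 new [(2,3)] -> total=1
Click 2 (3,0) count=2: revealed 1 new [(3,0)] -> total=2
Click 3 (5,0) count=0: revealed 4 new [(4,0) (4,1) (5,0) (5,1)] -> total=6
Click 4 (0,2) count=1: revealed 1 new [(0,2)] -> total=7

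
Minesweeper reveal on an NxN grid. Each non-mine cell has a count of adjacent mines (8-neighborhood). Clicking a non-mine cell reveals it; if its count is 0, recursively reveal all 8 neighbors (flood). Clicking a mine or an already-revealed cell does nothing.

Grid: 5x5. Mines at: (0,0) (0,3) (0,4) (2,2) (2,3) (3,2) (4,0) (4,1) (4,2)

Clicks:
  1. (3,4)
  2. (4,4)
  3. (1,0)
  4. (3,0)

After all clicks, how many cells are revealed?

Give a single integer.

Answer: 6

Derivation:
Click 1 (3,4) count=1: revealed 1 new [(3,4)] -> total=1
Click 2 (4,4) count=0: revealed 3 new [(3,3) (4,3) (4,4)] -> total=4
Click 3 (1,0) count=1: revealed 1 new [(1,0)] -> total=5
Click 4 (3,0) count=2: revealed 1 new [(3,0)] -> total=6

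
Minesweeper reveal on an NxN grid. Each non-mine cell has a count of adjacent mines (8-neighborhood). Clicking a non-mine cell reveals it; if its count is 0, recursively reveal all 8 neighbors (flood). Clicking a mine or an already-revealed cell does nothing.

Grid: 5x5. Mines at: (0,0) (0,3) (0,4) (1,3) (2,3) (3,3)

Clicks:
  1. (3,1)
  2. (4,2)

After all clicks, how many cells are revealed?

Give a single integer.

Answer: 12

Derivation:
Click 1 (3,1) count=0: revealed 12 new [(1,0) (1,1) (1,2) (2,0) (2,1) (2,2) (3,0) (3,1) (3,2) (4,0) (4,1) (4,2)] -> total=12
Click 2 (4,2) count=1: revealed 0 new [(none)] -> total=12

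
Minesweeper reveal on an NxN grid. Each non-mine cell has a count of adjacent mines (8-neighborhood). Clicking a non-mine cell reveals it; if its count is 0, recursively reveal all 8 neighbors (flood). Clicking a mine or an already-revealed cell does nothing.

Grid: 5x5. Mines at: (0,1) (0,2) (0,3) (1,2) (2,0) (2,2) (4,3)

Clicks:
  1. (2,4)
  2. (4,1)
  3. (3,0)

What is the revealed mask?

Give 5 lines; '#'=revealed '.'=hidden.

Click 1 (2,4) count=0: revealed 6 new [(1,3) (1,4) (2,3) (2,4) (3,3) (3,4)] -> total=6
Click 2 (4,1) count=0: revealed 6 new [(3,0) (3,1) (3,2) (4,0) (4,1) (4,2)] -> total=12
Click 3 (3,0) count=1: revealed 0 new [(none)] -> total=12

Answer: .....
...##
...##
#####
###..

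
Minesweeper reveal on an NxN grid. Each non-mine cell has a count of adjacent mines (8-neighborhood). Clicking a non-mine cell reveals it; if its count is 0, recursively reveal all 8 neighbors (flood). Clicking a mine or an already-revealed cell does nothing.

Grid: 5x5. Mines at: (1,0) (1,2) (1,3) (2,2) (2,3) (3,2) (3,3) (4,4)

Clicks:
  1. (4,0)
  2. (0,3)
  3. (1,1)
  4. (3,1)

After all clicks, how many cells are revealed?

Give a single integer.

Click 1 (4,0) count=0: revealed 6 new [(2,0) (2,1) (3,0) (3,1) (4,0) (4,1)] -> total=6
Click 2 (0,3) count=2: revealed 1 new [(0,3)] -> total=7
Click 3 (1,1) count=3: revealed 1 new [(1,1)] -> total=8
Click 4 (3,1) count=2: revealed 0 new [(none)] -> total=8

Answer: 8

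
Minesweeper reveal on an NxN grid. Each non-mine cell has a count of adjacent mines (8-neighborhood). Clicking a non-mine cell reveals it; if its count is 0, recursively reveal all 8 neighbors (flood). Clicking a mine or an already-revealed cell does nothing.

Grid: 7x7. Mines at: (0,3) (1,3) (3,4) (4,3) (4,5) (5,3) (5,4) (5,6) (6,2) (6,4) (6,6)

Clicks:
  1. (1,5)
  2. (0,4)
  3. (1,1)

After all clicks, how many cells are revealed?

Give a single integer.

Click 1 (1,5) count=0: revealed 11 new [(0,4) (0,5) (0,6) (1,4) (1,5) (1,6) (2,4) (2,5) (2,6) (3,5) (3,6)] -> total=11
Click 2 (0,4) count=2: revealed 0 new [(none)] -> total=11
Click 3 (1,1) count=0: revealed 20 new [(0,0) (0,1) (0,2) (1,0) (1,1) (1,2) (2,0) (2,1) (2,2) (3,0) (3,1) (3,2) (4,0) (4,1) (4,2) (5,0) (5,1) (5,2) (6,0) (6,1)] -> total=31

Answer: 31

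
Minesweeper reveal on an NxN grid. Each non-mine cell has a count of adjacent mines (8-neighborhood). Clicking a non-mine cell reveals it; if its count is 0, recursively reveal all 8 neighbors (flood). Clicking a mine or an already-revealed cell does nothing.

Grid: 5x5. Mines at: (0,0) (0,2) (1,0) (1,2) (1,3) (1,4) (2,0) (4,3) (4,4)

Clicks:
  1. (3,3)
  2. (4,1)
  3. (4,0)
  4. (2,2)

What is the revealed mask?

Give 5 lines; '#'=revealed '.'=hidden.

Answer: .....
.....
..#..
####.
###..

Derivation:
Click 1 (3,3) count=2: revealed 1 new [(3,3)] -> total=1
Click 2 (4,1) count=0: revealed 6 new [(3,0) (3,1) (3,2) (4,0) (4,1) (4,2)] -> total=7
Click 3 (4,0) count=0: revealed 0 new [(none)] -> total=7
Click 4 (2,2) count=2: revealed 1 new [(2,2)] -> total=8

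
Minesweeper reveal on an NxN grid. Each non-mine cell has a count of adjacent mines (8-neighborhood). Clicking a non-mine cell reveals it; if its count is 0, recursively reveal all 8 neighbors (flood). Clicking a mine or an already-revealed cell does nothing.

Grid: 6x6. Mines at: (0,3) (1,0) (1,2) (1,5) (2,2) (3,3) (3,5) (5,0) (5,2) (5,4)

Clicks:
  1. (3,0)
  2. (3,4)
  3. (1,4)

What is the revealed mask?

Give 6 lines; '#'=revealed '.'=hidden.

Answer: ......
....#.
##....
##..#.
##....
......

Derivation:
Click 1 (3,0) count=0: revealed 6 new [(2,0) (2,1) (3,0) (3,1) (4,0) (4,1)] -> total=6
Click 2 (3,4) count=2: revealed 1 new [(3,4)] -> total=7
Click 3 (1,4) count=2: revealed 1 new [(1,4)] -> total=8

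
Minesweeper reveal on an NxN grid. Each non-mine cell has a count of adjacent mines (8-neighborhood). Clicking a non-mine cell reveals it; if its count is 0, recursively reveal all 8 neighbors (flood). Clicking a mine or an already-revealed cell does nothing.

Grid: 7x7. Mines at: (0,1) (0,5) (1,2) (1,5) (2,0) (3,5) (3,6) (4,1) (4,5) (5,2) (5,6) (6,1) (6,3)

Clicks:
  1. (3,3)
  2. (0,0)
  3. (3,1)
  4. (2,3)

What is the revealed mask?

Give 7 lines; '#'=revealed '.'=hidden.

Answer: #......
.......
..###..
.####..
..###..
.......
.......

Derivation:
Click 1 (3,3) count=0: revealed 9 new [(2,2) (2,3) (2,4) (3,2) (3,3) (3,4) (4,2) (4,3) (4,4)] -> total=9
Click 2 (0,0) count=1: revealed 1 new [(0,0)] -> total=10
Click 3 (3,1) count=2: revealed 1 new [(3,1)] -> total=11
Click 4 (2,3) count=1: revealed 0 new [(none)] -> total=11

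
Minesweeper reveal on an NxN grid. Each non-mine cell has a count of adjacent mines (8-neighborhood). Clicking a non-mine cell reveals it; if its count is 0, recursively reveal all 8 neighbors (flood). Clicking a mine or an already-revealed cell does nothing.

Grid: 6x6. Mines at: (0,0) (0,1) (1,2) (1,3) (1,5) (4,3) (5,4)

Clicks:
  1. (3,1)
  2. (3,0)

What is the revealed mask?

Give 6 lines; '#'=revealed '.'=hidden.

Answer: ......
##....
###...
###...
###...
###...

Derivation:
Click 1 (3,1) count=0: revealed 14 new [(1,0) (1,1) (2,0) (2,1) (2,2) (3,0) (3,1) (3,2) (4,0) (4,1) (4,2) (5,0) (5,1) (5,2)] -> total=14
Click 2 (3,0) count=0: revealed 0 new [(none)] -> total=14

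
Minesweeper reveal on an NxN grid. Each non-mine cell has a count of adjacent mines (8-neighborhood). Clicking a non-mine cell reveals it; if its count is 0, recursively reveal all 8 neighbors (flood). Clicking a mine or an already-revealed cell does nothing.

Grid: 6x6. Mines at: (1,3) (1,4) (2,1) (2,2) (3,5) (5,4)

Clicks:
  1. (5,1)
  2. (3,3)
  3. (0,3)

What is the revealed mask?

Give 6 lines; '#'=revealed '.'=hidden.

Answer: ...#..
......
......
####..
####..
####..

Derivation:
Click 1 (5,1) count=0: revealed 12 new [(3,0) (3,1) (3,2) (3,3) (4,0) (4,1) (4,2) (4,3) (5,0) (5,1) (5,2) (5,3)] -> total=12
Click 2 (3,3) count=1: revealed 0 new [(none)] -> total=12
Click 3 (0,3) count=2: revealed 1 new [(0,3)] -> total=13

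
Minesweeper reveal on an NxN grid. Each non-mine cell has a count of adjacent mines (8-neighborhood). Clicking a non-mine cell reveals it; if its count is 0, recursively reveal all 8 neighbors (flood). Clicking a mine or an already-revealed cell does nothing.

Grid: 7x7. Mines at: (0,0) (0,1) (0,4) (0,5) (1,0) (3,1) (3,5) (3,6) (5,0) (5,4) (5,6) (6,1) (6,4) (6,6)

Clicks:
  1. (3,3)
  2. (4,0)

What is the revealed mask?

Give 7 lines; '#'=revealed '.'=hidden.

Answer: .......
..###..
..###..
..###..
#.###..
.......
.......

Derivation:
Click 1 (3,3) count=0: revealed 12 new [(1,2) (1,3) (1,4) (2,2) (2,3) (2,4) (3,2) (3,3) (3,4) (4,2) (4,3) (4,4)] -> total=12
Click 2 (4,0) count=2: revealed 1 new [(4,0)] -> total=13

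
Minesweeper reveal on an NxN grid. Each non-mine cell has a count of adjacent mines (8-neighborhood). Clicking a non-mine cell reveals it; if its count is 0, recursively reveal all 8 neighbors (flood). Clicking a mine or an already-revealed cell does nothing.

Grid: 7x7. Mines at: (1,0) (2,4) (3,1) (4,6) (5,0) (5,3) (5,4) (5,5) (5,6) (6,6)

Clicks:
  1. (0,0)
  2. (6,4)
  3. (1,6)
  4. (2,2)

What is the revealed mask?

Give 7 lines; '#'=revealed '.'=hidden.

Click 1 (0,0) count=1: revealed 1 new [(0,0)] -> total=1
Click 2 (6,4) count=3: revealed 1 new [(6,4)] -> total=2
Click 3 (1,6) count=0: revealed 19 new [(0,1) (0,2) (0,3) (0,4) (0,5) (0,6) (1,1) (1,2) (1,3) (1,4) (1,5) (1,6) (2,1) (2,2) (2,3) (2,5) (2,6) (3,5) (3,6)] -> total=21
Click 4 (2,2) count=1: revealed 0 new [(none)] -> total=21

Answer: #######
.######
.###.##
.....##
.......
.......
....#..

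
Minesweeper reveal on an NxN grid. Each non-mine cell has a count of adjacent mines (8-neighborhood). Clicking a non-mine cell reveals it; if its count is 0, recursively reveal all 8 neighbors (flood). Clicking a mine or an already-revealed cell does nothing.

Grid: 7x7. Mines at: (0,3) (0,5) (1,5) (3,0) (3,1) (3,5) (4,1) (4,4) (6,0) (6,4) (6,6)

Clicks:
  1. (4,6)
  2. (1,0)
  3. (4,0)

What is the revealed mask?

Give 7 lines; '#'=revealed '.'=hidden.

Click 1 (4,6) count=1: revealed 1 new [(4,6)] -> total=1
Click 2 (1,0) count=0: revealed 9 new [(0,0) (0,1) (0,2) (1,0) (1,1) (1,2) (2,0) (2,1) (2,2)] -> total=10
Click 3 (4,0) count=3: revealed 1 new [(4,0)] -> total=11

Answer: ###....
###....
###....
.......
#.....#
.......
.......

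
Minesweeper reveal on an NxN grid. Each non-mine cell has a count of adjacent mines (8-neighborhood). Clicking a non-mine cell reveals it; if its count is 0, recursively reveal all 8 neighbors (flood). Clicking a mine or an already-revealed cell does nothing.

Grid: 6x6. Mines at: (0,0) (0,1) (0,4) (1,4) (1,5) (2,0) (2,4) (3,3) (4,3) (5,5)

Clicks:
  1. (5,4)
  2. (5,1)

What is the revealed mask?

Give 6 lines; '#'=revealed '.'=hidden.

Click 1 (5,4) count=2: revealed 1 new [(5,4)] -> total=1
Click 2 (5,1) count=0: revealed 9 new [(3,0) (3,1) (3,2) (4,0) (4,1) (4,2) (5,0) (5,1) (5,2)] -> total=10

Answer: ......
......
......
###...
###...
###.#.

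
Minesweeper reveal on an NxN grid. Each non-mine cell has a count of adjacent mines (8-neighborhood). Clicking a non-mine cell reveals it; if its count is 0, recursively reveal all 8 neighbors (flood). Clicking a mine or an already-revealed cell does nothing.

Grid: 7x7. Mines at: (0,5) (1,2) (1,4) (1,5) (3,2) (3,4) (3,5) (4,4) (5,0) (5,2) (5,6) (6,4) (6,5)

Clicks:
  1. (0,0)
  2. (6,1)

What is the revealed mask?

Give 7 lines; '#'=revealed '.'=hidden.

Click 1 (0,0) count=0: revealed 10 new [(0,0) (0,1) (1,0) (1,1) (2,0) (2,1) (3,0) (3,1) (4,0) (4,1)] -> total=10
Click 2 (6,1) count=2: revealed 1 new [(6,1)] -> total=11

Answer: ##.....
##.....
##.....
##.....
##.....
.......
.#.....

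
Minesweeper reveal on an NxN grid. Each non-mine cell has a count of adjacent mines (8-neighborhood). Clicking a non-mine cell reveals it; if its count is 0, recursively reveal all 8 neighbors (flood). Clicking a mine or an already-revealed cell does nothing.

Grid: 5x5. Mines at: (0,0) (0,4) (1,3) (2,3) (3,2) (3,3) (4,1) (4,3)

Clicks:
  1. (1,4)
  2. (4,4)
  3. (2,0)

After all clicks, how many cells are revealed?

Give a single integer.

Click 1 (1,4) count=3: revealed 1 new [(1,4)] -> total=1
Click 2 (4,4) count=2: revealed 1 new [(4,4)] -> total=2
Click 3 (2,0) count=0: revealed 6 new [(1,0) (1,1) (2,0) (2,1) (3,0) (3,1)] -> total=8

Answer: 8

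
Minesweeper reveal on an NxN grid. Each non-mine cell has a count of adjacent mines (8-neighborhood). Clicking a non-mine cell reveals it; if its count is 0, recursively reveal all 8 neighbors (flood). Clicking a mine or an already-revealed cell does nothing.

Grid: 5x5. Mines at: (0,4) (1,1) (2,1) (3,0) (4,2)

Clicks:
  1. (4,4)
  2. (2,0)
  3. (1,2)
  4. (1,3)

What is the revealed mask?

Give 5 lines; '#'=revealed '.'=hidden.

Answer: .....
..###
#.###
..###
...##

Derivation:
Click 1 (4,4) count=0: revealed 11 new [(1,2) (1,3) (1,4) (2,2) (2,3) (2,4) (3,2) (3,3) (3,4) (4,3) (4,4)] -> total=11
Click 2 (2,0) count=3: revealed 1 new [(2,0)] -> total=12
Click 3 (1,2) count=2: revealed 0 new [(none)] -> total=12
Click 4 (1,3) count=1: revealed 0 new [(none)] -> total=12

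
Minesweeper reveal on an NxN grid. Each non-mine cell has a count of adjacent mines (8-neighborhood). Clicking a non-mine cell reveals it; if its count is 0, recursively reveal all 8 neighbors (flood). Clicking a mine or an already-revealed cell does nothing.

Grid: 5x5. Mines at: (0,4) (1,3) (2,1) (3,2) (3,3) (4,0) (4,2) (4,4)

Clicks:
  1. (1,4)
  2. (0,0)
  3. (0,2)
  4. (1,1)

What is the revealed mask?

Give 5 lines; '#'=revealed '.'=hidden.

Click 1 (1,4) count=2: revealed 1 new [(1,4)] -> total=1
Click 2 (0,0) count=0: revealed 6 new [(0,0) (0,1) (0,2) (1,0) (1,1) (1,2)] -> total=7
Click 3 (0,2) count=1: revealed 0 new [(none)] -> total=7
Click 4 (1,1) count=1: revealed 0 new [(none)] -> total=7

Answer: ###..
###.#
.....
.....
.....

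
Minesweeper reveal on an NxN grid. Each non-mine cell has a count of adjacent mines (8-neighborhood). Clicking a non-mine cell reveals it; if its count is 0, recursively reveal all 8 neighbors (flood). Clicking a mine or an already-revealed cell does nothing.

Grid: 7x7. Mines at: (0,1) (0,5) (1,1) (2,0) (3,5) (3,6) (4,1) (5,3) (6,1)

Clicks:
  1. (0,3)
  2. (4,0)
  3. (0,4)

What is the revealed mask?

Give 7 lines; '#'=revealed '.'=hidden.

Click 1 (0,3) count=0: revealed 15 new [(0,2) (0,3) (0,4) (1,2) (1,3) (1,4) (2,2) (2,3) (2,4) (3,2) (3,3) (3,4) (4,2) (4,3) (4,4)] -> total=15
Click 2 (4,0) count=1: revealed 1 new [(4,0)] -> total=16
Click 3 (0,4) count=1: revealed 0 new [(none)] -> total=16

Answer: ..###..
..###..
..###..
..###..
#.###..
.......
.......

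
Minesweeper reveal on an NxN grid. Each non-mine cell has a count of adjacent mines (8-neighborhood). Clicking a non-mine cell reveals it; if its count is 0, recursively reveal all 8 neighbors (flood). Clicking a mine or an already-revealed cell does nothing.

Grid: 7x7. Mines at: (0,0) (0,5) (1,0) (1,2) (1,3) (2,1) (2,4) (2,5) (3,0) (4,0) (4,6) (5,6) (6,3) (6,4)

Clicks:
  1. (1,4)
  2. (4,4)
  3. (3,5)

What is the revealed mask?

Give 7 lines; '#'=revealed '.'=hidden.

Click 1 (1,4) count=4: revealed 1 new [(1,4)] -> total=1
Click 2 (4,4) count=0: revealed 15 new [(3,1) (3,2) (3,3) (3,4) (3,5) (4,1) (4,2) (4,3) (4,4) (4,5) (5,1) (5,2) (5,3) (5,4) (5,5)] -> total=16
Click 3 (3,5) count=3: revealed 0 new [(none)] -> total=16

Answer: .......
....#..
.......
.#####.
.#####.
.#####.
.......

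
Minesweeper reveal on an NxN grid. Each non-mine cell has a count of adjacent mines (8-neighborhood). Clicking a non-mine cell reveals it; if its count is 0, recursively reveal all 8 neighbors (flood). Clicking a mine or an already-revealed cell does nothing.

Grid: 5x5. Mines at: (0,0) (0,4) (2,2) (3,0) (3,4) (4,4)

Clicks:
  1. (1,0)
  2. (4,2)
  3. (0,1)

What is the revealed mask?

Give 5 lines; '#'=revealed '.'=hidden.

Answer: .#...
#....
.....
.###.
.###.

Derivation:
Click 1 (1,0) count=1: revealed 1 new [(1,0)] -> total=1
Click 2 (4,2) count=0: revealed 6 new [(3,1) (3,2) (3,3) (4,1) (4,2) (4,3)] -> total=7
Click 3 (0,1) count=1: revealed 1 new [(0,1)] -> total=8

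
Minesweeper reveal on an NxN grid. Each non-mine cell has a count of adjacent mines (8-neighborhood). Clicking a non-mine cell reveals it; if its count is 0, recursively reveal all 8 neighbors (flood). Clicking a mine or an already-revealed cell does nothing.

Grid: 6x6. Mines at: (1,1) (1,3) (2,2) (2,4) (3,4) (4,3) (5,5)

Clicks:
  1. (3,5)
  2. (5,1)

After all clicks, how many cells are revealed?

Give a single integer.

Click 1 (3,5) count=2: revealed 1 new [(3,5)] -> total=1
Click 2 (5,1) count=0: revealed 11 new [(2,0) (2,1) (3,0) (3,1) (3,2) (4,0) (4,1) (4,2) (5,0) (5,1) (5,2)] -> total=12

Answer: 12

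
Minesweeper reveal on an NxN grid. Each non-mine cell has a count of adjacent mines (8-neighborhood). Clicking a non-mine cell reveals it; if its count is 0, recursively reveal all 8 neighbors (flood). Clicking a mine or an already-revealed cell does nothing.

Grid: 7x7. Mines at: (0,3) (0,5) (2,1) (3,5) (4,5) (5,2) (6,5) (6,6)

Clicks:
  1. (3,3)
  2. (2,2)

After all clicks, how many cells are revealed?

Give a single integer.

Answer: 12

Derivation:
Click 1 (3,3) count=0: revealed 12 new [(1,2) (1,3) (1,4) (2,2) (2,3) (2,4) (3,2) (3,3) (3,4) (4,2) (4,3) (4,4)] -> total=12
Click 2 (2,2) count=1: revealed 0 new [(none)] -> total=12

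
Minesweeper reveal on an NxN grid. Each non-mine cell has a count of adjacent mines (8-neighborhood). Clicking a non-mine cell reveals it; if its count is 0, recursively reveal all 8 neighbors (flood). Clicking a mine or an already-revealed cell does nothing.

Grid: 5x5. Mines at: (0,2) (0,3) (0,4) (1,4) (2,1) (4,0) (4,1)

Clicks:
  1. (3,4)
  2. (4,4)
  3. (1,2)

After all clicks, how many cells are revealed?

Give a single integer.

Answer: 10

Derivation:
Click 1 (3,4) count=0: revealed 9 new [(2,2) (2,3) (2,4) (3,2) (3,3) (3,4) (4,2) (4,3) (4,4)] -> total=9
Click 2 (4,4) count=0: revealed 0 new [(none)] -> total=9
Click 3 (1,2) count=3: revealed 1 new [(1,2)] -> total=10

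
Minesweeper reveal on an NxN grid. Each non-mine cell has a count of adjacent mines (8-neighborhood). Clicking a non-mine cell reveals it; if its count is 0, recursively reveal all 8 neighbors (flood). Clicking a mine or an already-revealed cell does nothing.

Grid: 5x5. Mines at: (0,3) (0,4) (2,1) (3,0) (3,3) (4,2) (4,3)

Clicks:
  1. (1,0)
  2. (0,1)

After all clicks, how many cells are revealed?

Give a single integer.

Click 1 (1,0) count=1: revealed 1 new [(1,0)] -> total=1
Click 2 (0,1) count=0: revealed 5 new [(0,0) (0,1) (0,2) (1,1) (1,2)] -> total=6

Answer: 6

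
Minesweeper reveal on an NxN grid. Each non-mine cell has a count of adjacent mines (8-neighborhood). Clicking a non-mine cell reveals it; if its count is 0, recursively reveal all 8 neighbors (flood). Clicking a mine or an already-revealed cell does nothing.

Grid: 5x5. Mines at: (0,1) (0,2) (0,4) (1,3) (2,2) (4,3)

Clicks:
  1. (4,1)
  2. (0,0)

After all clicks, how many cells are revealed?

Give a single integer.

Answer: 11

Derivation:
Click 1 (4,1) count=0: revealed 10 new [(1,0) (1,1) (2,0) (2,1) (3,0) (3,1) (3,2) (4,0) (4,1) (4,2)] -> total=10
Click 2 (0,0) count=1: revealed 1 new [(0,0)] -> total=11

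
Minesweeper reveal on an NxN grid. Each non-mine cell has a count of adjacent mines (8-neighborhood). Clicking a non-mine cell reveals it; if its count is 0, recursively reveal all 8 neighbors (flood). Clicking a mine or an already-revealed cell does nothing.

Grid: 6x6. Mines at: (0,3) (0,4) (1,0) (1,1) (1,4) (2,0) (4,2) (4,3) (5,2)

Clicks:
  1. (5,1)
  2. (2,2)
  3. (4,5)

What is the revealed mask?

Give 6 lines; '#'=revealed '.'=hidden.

Click 1 (5,1) count=2: revealed 1 new [(5,1)] -> total=1
Click 2 (2,2) count=1: revealed 1 new [(2,2)] -> total=2
Click 3 (4,5) count=0: revealed 8 new [(2,4) (2,5) (3,4) (3,5) (4,4) (4,5) (5,4) (5,5)] -> total=10

Answer: ......
......
..#.##
....##
....##
.#..##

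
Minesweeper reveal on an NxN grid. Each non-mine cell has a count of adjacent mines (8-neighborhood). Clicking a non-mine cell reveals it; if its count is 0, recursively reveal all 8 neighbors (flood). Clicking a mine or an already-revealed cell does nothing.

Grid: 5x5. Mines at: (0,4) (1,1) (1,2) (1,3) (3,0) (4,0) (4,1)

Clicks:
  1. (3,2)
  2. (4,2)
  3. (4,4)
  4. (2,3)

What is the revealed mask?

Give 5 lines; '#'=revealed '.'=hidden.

Click 1 (3,2) count=1: revealed 1 new [(3,2)] -> total=1
Click 2 (4,2) count=1: revealed 1 new [(4,2)] -> total=2
Click 3 (4,4) count=0: revealed 7 new [(2,2) (2,3) (2,4) (3,3) (3,4) (4,3) (4,4)] -> total=9
Click 4 (2,3) count=2: revealed 0 new [(none)] -> total=9

Answer: .....
.....
..###
..###
..###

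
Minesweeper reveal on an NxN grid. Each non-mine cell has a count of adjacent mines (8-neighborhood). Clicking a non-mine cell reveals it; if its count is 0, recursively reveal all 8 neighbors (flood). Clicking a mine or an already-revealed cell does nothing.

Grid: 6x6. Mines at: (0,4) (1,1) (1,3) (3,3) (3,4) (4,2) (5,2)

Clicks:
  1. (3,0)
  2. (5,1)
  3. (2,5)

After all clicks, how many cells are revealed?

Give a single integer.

Click 1 (3,0) count=0: revealed 8 new [(2,0) (2,1) (3,0) (3,1) (4,0) (4,1) (5,0) (5,1)] -> total=8
Click 2 (5,1) count=2: revealed 0 new [(none)] -> total=8
Click 3 (2,5) count=1: revealed 1 new [(2,5)] -> total=9

Answer: 9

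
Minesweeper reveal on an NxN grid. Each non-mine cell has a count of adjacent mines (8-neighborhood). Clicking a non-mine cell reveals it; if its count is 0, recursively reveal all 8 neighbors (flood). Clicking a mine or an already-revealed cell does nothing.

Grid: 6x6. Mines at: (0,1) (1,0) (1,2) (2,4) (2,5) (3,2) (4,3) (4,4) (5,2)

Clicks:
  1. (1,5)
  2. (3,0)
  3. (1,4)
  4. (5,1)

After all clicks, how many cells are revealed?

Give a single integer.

Answer: 10

Derivation:
Click 1 (1,5) count=2: revealed 1 new [(1,5)] -> total=1
Click 2 (3,0) count=0: revealed 8 new [(2,0) (2,1) (3,0) (3,1) (4,0) (4,1) (5,0) (5,1)] -> total=9
Click 3 (1,4) count=2: revealed 1 new [(1,4)] -> total=10
Click 4 (5,1) count=1: revealed 0 new [(none)] -> total=10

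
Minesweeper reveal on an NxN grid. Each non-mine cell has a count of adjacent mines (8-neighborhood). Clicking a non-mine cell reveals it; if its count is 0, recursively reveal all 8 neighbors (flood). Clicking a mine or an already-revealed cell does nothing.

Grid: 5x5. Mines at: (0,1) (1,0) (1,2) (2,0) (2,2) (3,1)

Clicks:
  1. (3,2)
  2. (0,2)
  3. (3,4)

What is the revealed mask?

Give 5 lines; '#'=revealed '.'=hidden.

Answer: ..###
...##
...##
..###
..###

Derivation:
Click 1 (3,2) count=2: revealed 1 new [(3,2)] -> total=1
Click 2 (0,2) count=2: revealed 1 new [(0,2)] -> total=2
Click 3 (3,4) count=0: revealed 11 new [(0,3) (0,4) (1,3) (1,4) (2,3) (2,4) (3,3) (3,4) (4,2) (4,3) (4,4)] -> total=13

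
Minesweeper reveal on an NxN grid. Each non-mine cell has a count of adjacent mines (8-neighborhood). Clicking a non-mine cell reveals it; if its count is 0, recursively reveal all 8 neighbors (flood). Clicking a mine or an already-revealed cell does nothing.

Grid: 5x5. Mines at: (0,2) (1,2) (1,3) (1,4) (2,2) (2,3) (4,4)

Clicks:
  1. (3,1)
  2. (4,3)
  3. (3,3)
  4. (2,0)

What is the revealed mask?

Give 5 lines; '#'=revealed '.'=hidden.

Answer: ##...
##...
##...
####.
####.

Derivation:
Click 1 (3,1) count=1: revealed 1 new [(3,1)] -> total=1
Click 2 (4,3) count=1: revealed 1 new [(4,3)] -> total=2
Click 3 (3,3) count=3: revealed 1 new [(3,3)] -> total=3
Click 4 (2,0) count=0: revealed 11 new [(0,0) (0,1) (1,0) (1,1) (2,0) (2,1) (3,0) (3,2) (4,0) (4,1) (4,2)] -> total=14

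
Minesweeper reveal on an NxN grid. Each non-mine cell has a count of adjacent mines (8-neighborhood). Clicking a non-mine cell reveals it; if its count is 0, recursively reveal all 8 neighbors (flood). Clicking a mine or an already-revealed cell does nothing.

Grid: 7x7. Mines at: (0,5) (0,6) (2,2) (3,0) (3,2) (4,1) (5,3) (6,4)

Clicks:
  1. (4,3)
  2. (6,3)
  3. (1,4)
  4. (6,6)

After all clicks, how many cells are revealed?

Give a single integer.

Click 1 (4,3) count=2: revealed 1 new [(4,3)] -> total=1
Click 2 (6,3) count=2: revealed 1 new [(6,3)] -> total=2
Click 3 (1,4) count=1: revealed 1 new [(1,4)] -> total=3
Click 4 (6,6) count=0: revealed 19 new [(1,3) (1,5) (1,6) (2,3) (2,4) (2,5) (2,6) (3,3) (3,4) (3,5) (3,6) (4,4) (4,5) (4,6) (5,4) (5,5) (5,6) (6,5) (6,6)] -> total=22

Answer: 22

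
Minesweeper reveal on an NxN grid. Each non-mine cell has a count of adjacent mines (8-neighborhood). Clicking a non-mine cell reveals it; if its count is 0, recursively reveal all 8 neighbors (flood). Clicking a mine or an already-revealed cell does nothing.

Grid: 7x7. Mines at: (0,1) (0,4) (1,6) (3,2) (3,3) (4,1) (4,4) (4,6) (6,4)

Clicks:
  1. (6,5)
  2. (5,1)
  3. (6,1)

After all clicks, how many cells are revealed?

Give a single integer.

Answer: 9

Derivation:
Click 1 (6,5) count=1: revealed 1 new [(6,5)] -> total=1
Click 2 (5,1) count=1: revealed 1 new [(5,1)] -> total=2
Click 3 (6,1) count=0: revealed 7 new [(5,0) (5,2) (5,3) (6,0) (6,1) (6,2) (6,3)] -> total=9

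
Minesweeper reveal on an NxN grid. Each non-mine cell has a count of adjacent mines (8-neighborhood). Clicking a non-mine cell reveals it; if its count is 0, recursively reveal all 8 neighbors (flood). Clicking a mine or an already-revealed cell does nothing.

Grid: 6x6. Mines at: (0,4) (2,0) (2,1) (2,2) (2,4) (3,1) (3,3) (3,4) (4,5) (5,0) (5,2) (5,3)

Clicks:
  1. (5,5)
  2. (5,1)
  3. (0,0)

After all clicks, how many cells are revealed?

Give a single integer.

Answer: 10

Derivation:
Click 1 (5,5) count=1: revealed 1 new [(5,5)] -> total=1
Click 2 (5,1) count=2: revealed 1 new [(5,1)] -> total=2
Click 3 (0,0) count=0: revealed 8 new [(0,0) (0,1) (0,2) (0,3) (1,0) (1,1) (1,2) (1,3)] -> total=10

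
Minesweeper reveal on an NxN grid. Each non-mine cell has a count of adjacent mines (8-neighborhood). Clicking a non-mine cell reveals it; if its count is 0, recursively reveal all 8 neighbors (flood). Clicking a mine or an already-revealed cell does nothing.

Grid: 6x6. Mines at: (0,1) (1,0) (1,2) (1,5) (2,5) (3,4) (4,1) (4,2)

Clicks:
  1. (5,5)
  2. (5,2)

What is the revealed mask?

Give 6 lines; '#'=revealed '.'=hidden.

Click 1 (5,5) count=0: revealed 6 new [(4,3) (4,4) (4,5) (5,3) (5,4) (5,5)] -> total=6
Click 2 (5,2) count=2: revealed 1 new [(5,2)] -> total=7

Answer: ......
......
......
......
...###
..####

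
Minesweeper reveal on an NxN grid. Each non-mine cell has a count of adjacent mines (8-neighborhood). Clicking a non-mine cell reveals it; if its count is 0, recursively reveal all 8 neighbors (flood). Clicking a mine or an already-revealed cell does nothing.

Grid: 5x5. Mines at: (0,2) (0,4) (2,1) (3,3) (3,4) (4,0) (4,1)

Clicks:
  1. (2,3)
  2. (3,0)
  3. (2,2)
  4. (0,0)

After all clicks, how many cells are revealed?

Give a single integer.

Click 1 (2,3) count=2: revealed 1 new [(2,3)] -> total=1
Click 2 (3,0) count=3: revealed 1 new [(3,0)] -> total=2
Click 3 (2,2) count=2: revealed 1 new [(2,2)] -> total=3
Click 4 (0,0) count=0: revealed 4 new [(0,0) (0,1) (1,0) (1,1)] -> total=7

Answer: 7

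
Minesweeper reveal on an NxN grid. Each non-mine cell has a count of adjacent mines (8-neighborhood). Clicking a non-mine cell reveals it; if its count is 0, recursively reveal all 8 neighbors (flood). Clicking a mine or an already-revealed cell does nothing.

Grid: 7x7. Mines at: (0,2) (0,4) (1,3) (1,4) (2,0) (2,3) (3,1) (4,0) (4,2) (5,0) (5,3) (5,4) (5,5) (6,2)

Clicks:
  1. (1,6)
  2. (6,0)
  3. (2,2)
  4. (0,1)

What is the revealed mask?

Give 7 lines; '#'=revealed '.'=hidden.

Answer: .#...##
.....##
..#.###
....###
....###
.......
#......

Derivation:
Click 1 (1,6) count=0: revealed 13 new [(0,5) (0,6) (1,5) (1,6) (2,4) (2,5) (2,6) (3,4) (3,5) (3,6) (4,4) (4,5) (4,6)] -> total=13
Click 2 (6,0) count=1: revealed 1 new [(6,0)] -> total=14
Click 3 (2,2) count=3: revealed 1 new [(2,2)] -> total=15
Click 4 (0,1) count=1: revealed 1 new [(0,1)] -> total=16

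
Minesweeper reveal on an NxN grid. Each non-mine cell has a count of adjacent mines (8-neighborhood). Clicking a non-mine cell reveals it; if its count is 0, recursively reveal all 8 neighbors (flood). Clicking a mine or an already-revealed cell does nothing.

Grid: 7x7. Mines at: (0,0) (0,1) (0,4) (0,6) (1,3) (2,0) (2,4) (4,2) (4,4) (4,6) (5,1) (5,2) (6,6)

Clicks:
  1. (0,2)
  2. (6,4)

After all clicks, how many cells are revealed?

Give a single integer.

Answer: 7

Derivation:
Click 1 (0,2) count=2: revealed 1 new [(0,2)] -> total=1
Click 2 (6,4) count=0: revealed 6 new [(5,3) (5,4) (5,5) (6,3) (6,4) (6,5)] -> total=7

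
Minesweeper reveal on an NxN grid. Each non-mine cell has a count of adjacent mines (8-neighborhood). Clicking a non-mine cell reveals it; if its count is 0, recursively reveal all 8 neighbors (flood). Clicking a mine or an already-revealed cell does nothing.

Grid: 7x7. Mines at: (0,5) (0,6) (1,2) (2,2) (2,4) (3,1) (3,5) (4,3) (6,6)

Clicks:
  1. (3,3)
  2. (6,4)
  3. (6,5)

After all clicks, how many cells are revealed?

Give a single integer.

Answer: 16

Derivation:
Click 1 (3,3) count=3: revealed 1 new [(3,3)] -> total=1
Click 2 (6,4) count=0: revealed 15 new [(4,0) (4,1) (4,2) (5,0) (5,1) (5,2) (5,3) (5,4) (5,5) (6,0) (6,1) (6,2) (6,3) (6,4) (6,5)] -> total=16
Click 3 (6,5) count=1: revealed 0 new [(none)] -> total=16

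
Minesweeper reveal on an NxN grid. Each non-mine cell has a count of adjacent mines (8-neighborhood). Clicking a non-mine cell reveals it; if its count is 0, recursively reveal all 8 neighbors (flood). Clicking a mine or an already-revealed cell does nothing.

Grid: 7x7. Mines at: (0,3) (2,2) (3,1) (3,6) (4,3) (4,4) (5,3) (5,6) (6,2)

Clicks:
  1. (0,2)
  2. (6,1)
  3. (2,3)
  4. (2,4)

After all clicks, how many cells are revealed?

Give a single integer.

Answer: 16

Derivation:
Click 1 (0,2) count=1: revealed 1 new [(0,2)] -> total=1
Click 2 (6,1) count=1: revealed 1 new [(6,1)] -> total=2
Click 3 (2,3) count=1: revealed 1 new [(2,3)] -> total=3
Click 4 (2,4) count=0: revealed 13 new [(0,4) (0,5) (0,6) (1,3) (1,4) (1,5) (1,6) (2,4) (2,5) (2,6) (3,3) (3,4) (3,5)] -> total=16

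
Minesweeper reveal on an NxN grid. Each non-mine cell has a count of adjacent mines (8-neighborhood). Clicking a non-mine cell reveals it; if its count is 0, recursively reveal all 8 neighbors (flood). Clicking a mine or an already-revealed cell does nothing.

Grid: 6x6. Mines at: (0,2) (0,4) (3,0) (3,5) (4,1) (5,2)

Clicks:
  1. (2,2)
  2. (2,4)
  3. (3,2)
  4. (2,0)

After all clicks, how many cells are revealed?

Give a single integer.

Answer: 16

Derivation:
Click 1 (2,2) count=0: revealed 15 new [(1,1) (1,2) (1,3) (1,4) (2,1) (2,2) (2,3) (2,4) (3,1) (3,2) (3,3) (3,4) (4,2) (4,3) (4,4)] -> total=15
Click 2 (2,4) count=1: revealed 0 new [(none)] -> total=15
Click 3 (3,2) count=1: revealed 0 new [(none)] -> total=15
Click 4 (2,0) count=1: revealed 1 new [(2,0)] -> total=16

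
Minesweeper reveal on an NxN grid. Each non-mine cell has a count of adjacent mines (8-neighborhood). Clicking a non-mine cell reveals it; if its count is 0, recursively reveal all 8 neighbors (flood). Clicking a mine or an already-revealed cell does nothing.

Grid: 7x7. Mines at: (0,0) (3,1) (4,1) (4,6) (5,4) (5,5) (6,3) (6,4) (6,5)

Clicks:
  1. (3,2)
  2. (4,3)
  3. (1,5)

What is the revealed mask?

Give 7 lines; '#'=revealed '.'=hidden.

Click 1 (3,2) count=2: revealed 1 new [(3,2)] -> total=1
Click 2 (4,3) count=1: revealed 1 new [(4,3)] -> total=2
Click 3 (1,5) count=0: revealed 25 new [(0,1) (0,2) (0,3) (0,4) (0,5) (0,6) (1,1) (1,2) (1,3) (1,4) (1,5) (1,6) (2,1) (2,2) (2,3) (2,4) (2,5) (2,6) (3,3) (3,4) (3,5) (3,6) (4,2) (4,4) (4,5)] -> total=27

Answer: .######
.######
.######
..#####
..####.
.......
.......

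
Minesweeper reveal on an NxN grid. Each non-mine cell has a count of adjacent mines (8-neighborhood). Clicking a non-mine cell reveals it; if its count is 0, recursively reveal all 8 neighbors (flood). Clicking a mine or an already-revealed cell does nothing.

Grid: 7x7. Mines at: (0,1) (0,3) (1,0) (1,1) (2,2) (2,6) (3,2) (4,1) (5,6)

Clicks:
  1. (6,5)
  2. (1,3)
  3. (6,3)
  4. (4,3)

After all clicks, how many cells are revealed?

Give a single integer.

Click 1 (6,5) count=1: revealed 1 new [(6,5)] -> total=1
Click 2 (1,3) count=2: revealed 1 new [(1,3)] -> total=2
Click 3 (6,3) count=0: revealed 23 new [(1,4) (1,5) (2,3) (2,4) (2,5) (3,3) (3,4) (3,5) (4,2) (4,3) (4,4) (4,5) (5,0) (5,1) (5,2) (5,3) (5,4) (5,5) (6,0) (6,1) (6,2) (6,3) (6,4)] -> total=25
Click 4 (4,3) count=1: revealed 0 new [(none)] -> total=25

Answer: 25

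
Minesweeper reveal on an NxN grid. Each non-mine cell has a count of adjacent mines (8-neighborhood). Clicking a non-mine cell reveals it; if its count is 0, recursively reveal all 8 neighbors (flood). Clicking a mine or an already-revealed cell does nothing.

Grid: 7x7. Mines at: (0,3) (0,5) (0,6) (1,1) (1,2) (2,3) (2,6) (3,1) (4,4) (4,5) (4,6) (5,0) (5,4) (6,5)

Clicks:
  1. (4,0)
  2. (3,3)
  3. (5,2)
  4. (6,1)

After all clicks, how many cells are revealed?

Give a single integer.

Answer: 11

Derivation:
Click 1 (4,0) count=2: revealed 1 new [(4,0)] -> total=1
Click 2 (3,3) count=2: revealed 1 new [(3,3)] -> total=2
Click 3 (5,2) count=0: revealed 9 new [(4,1) (4,2) (4,3) (5,1) (5,2) (5,3) (6,1) (6,2) (6,3)] -> total=11
Click 4 (6,1) count=1: revealed 0 new [(none)] -> total=11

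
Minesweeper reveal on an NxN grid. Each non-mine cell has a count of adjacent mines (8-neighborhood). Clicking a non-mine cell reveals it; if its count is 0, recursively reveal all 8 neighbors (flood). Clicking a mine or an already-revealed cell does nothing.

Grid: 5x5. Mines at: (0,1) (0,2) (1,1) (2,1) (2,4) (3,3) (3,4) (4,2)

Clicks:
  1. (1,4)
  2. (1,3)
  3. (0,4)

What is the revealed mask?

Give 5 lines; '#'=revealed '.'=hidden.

Click 1 (1,4) count=1: revealed 1 new [(1,4)] -> total=1
Click 2 (1,3) count=2: revealed 1 new [(1,3)] -> total=2
Click 3 (0,4) count=0: revealed 2 new [(0,3) (0,4)] -> total=4

Answer: ...##
...##
.....
.....
.....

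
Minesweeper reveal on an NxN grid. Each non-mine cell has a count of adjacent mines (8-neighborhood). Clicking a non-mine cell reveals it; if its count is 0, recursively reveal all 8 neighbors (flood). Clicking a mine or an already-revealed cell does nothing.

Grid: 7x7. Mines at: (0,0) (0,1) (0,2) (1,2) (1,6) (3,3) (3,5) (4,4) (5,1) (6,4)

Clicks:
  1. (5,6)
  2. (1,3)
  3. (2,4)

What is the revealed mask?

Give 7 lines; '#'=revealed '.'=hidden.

Click 1 (5,6) count=0: revealed 6 new [(4,5) (4,6) (5,5) (5,6) (6,5) (6,6)] -> total=6
Click 2 (1,3) count=2: revealed 1 new [(1,3)] -> total=7
Click 3 (2,4) count=2: revealed 1 new [(2,4)] -> total=8

Answer: .......
...#...
....#..
.......
.....##
.....##
.....##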